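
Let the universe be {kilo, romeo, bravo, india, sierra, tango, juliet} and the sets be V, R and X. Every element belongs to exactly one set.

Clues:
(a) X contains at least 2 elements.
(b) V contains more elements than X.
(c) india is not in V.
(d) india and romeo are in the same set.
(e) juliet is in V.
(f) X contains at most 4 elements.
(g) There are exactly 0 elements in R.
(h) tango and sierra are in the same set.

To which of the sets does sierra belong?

From (c): india ∉ V.
From (e): juliet ∈ V.
(d): romeo matches india: romeo ∉ V.
(g): R already has 0, so the rest are out.
Only one set left: romeo ∈ X.
Only one set left: india ∈ X.
Suppose sierra ∉ V: no assignment then satisfies all the clues, so sierra ∈ V.

sierra: V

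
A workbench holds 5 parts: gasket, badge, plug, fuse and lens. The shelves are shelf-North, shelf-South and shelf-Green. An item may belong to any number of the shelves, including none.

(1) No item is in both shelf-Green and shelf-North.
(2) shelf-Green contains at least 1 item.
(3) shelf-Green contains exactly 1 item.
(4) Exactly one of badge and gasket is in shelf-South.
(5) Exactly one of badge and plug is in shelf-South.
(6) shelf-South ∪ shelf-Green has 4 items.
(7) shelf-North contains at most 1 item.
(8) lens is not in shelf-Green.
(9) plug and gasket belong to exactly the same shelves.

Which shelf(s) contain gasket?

gasket: shelf-South

From (8): lens ∉ shelf-Green.
Suppose gasket ∈ shelf-North: no assignment then satisfies all the clues, so gasket ∉ shelf-North.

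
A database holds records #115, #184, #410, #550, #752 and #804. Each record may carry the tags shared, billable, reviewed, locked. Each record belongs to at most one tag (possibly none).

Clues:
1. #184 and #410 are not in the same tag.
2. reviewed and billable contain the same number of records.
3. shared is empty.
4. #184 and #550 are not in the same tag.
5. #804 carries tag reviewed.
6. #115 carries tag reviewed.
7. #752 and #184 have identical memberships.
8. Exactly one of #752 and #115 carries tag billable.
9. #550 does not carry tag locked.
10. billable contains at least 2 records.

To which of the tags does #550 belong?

From (5): #804 ∈ reviewed.
From (6): #115 ∈ reviewed.
From (9): #550 ∉ locked.
(3): shared already has 0, so the rest are out.
(8) (exactly one): #752 ∈ billable.
(7): #184 matches #752: #184 ∈ billable.
(1): #410 ∉ billable.
(4): #550 ∉ billable.
Suppose #550 ∈ reviewed: no assignment then satisfies all the clues, so #550 ∉ reviewed.

#550: none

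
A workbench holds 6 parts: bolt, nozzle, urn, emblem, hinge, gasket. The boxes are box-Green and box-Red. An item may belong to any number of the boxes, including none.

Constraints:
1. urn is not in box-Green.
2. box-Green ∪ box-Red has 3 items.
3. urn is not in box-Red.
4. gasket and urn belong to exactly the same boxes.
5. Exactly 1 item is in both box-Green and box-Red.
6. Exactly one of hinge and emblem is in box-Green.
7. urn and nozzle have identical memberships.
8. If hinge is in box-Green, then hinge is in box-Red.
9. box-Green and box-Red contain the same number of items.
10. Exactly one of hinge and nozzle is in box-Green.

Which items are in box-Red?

box-Red = {emblem, hinge}

From (1): urn ∉ box-Green.
From (3): urn ∉ box-Red.
(4): gasket matches urn: gasket ∉ box-Green.
(4): gasket matches urn: gasket ∉ box-Red.
(7): nozzle matches urn: nozzle ∉ box-Green.
(7): nozzle matches urn: nozzle ∉ box-Red.
(10) (exactly one): hinge ∈ box-Green.
(6) (exactly one): emblem ∉ box-Green.
(8): hinge ∈ box-Red.
Suppose bolt ∈ box-Red: no assignment then satisfies all the clues, so bolt ∉ box-Red.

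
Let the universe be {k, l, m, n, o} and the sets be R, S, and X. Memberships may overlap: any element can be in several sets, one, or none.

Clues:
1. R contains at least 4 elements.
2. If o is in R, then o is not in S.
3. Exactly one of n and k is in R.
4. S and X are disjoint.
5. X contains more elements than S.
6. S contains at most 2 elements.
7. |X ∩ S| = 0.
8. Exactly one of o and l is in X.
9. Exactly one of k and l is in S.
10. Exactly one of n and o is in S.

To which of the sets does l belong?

l: R, S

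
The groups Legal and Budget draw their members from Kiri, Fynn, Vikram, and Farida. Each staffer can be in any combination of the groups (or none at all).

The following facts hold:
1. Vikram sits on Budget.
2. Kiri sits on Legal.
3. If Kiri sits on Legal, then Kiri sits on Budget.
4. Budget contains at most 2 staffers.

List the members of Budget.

Budget = {Kiri, Vikram}

From (1): Vikram ∈ Budget.
From (2): Kiri ∈ Legal.
(3): Kiri ∈ Budget.
(4): Budget already has 2, so the rest are out.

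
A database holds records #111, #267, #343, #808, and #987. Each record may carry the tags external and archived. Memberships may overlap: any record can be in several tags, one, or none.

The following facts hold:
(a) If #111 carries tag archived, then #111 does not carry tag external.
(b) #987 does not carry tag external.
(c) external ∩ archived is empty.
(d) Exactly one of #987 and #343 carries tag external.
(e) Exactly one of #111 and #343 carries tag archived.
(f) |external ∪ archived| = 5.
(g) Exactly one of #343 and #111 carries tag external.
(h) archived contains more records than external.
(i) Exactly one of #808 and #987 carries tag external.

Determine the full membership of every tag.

external = {#343, #808}; archived = {#111, #267, #987}

From (b): #987 ∉ external.
(d) (exactly one): #343 ∈ external.
(g) (exactly one): #111 ∉ external.
(i) (exactly one): #808 ∈ external.
(c) (disjoint): #343 ∉ archived.
(c) (disjoint): #808 ∉ archived.
(e) (exactly one): #111 ∈ archived.
Suppose #267 ∈ external: no assignment then satisfies all the clues, so #267 ∉ external.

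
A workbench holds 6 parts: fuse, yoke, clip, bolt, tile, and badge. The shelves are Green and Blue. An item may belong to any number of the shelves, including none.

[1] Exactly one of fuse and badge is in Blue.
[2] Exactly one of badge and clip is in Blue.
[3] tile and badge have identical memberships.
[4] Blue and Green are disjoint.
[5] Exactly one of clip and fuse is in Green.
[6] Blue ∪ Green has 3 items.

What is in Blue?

Blue = {badge, tile}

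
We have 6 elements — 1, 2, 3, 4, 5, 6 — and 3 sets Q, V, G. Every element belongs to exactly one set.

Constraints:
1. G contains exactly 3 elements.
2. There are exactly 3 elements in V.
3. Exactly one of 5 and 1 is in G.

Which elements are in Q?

Q = {}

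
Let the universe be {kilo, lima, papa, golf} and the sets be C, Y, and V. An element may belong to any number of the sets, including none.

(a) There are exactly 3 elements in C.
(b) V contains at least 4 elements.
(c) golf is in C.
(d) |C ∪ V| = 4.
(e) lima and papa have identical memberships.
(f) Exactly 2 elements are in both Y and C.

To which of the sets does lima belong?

lima: C, V, Y

From (c): golf ∈ C.
(b): only 4 candidates remain for V, so all are in.
Suppose lima ∉ C: no assignment then satisfies all the clues, so lima ∈ C.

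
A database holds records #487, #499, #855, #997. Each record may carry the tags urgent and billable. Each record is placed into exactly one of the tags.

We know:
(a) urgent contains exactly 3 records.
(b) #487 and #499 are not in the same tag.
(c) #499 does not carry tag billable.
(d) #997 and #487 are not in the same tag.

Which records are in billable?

billable = {#487}

From (c): #499 ∉ billable.
Only one tag left: #499 ∈ urgent.
(b): #487 ∉ urgent.
Only one tag left: #487 ∈ billable.
(a): only 3 candidates remain for urgent, so all are in.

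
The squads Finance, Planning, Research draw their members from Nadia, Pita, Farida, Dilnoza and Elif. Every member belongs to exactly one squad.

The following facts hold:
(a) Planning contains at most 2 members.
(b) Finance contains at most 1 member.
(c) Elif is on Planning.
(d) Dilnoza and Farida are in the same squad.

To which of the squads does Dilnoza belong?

Dilnoza: Research

From (c): Elif ∈ Planning.
Suppose Dilnoza ∈ Finance: no assignment then satisfies all the clues, so Dilnoza ∉ Finance.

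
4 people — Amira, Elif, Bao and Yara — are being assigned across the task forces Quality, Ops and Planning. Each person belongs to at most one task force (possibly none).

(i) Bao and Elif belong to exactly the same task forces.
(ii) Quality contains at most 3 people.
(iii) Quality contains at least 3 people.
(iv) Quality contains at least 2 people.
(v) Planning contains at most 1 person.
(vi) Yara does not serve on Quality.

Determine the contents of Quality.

Quality = {Amira, Bao, Elif}

From (vi): Yara ∉ Quality.
(iii): only 3 candidates remain for Quality, so all are in.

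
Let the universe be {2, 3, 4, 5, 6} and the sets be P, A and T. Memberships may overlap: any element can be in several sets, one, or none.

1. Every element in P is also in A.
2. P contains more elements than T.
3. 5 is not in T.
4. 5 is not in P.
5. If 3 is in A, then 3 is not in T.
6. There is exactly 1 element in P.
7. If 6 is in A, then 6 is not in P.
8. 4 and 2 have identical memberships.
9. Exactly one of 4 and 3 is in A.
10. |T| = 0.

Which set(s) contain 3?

3: A, P

From (3): 5 ∉ T.
From (4): 5 ∉ P.
(10): T already has 0, so the rest are out.
Suppose 3 ∉ P: no assignment then satisfies all the clues, so 3 ∈ P.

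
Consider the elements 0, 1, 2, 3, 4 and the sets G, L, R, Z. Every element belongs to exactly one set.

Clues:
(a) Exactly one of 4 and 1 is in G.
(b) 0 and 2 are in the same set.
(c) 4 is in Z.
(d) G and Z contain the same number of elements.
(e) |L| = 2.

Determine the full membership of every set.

From (c): 4 ∈ Z.
(a) (exactly one): 1 ∈ G.
Suppose 0 ∈ G: no assignment then satisfies all the clues, so 0 ∉ G.

G = {1}; L = {0, 2}; R = {3}; Z = {4}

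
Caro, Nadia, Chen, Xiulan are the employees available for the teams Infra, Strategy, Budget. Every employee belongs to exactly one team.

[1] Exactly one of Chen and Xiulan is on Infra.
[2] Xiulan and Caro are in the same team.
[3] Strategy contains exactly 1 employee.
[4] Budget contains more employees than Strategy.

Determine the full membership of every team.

Infra = {Chen}; Strategy = {Nadia}; Budget = {Caro, Xiulan}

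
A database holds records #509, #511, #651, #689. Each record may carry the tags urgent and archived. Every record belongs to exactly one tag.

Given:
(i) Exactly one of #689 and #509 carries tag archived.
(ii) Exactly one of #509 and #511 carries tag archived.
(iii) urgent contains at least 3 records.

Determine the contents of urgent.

urgent = {#511, #651, #689}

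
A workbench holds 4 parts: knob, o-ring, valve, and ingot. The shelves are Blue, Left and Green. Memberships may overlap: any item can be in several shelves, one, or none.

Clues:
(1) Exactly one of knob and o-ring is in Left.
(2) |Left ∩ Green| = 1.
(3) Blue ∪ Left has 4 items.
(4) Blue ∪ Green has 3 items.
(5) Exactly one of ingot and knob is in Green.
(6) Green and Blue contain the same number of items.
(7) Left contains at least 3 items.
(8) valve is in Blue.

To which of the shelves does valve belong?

valve: Blue, Left

From (8): valve ∈ Blue.
Suppose valve ∉ Left: no assignment then satisfies all the clues, so valve ∈ Left.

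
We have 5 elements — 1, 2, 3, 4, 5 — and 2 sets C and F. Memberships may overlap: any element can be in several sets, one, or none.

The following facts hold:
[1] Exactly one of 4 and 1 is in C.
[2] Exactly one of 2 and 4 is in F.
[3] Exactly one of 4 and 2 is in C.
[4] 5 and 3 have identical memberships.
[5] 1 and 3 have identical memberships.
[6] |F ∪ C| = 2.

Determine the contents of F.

F = {2}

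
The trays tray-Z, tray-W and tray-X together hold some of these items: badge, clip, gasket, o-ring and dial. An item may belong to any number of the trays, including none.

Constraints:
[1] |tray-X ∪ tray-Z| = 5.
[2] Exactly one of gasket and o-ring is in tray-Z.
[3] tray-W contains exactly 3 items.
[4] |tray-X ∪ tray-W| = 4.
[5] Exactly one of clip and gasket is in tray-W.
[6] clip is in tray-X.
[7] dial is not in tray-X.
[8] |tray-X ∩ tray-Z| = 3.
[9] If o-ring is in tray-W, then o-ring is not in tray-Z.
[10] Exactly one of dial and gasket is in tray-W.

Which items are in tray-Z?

tray-Z = {badge, clip, dial, gasket}

From (6): clip ∈ tray-X.
From (7): dial ∉ tray-X.
Suppose badge ∉ tray-Z: no assignment then satisfies all the clues, so badge ∈ tray-Z.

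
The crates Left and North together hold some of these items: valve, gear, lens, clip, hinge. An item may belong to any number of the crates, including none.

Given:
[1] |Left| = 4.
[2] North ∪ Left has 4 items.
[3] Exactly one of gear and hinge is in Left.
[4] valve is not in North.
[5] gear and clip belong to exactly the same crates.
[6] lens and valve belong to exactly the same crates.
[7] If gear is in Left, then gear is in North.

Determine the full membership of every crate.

Left = {clip, gear, lens, valve}; North = {clip, gear}

From (4): valve ∉ North.
(6): lens matches valve: lens ∉ North.
Suppose valve ∉ Left: no assignment then satisfies all the clues, so valve ∈ Left.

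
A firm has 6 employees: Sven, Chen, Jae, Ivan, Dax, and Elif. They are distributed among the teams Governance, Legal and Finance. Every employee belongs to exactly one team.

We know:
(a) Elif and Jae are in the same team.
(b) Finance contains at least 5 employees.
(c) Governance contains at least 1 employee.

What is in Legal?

Legal = {}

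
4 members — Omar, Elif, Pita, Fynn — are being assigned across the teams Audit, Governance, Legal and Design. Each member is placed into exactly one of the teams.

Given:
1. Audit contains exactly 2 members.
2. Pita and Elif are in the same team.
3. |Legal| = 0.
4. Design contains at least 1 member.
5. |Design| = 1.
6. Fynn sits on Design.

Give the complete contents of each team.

Audit = {Elif, Pita}; Governance = {Omar}; Legal = {}; Design = {Fynn}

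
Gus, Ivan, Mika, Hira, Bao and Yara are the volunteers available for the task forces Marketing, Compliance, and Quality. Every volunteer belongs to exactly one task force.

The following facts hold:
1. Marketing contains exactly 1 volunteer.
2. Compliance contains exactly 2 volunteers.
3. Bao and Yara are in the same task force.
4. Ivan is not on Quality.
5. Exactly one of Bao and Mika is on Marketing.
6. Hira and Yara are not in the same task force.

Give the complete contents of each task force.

Marketing = {Mika}; Compliance = {Hira, Ivan}; Quality = {Bao, Gus, Yara}

From (4): Ivan ∉ Quality.
Suppose Gus ∈ Marketing: no assignment then satisfies all the clues, so Gus ∉ Marketing.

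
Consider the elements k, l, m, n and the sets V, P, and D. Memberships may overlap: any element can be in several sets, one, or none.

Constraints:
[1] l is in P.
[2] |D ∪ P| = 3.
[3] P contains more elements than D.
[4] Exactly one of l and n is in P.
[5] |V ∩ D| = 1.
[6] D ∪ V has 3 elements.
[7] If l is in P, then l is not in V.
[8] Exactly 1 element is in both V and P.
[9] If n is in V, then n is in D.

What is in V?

V = {k, m, n}

From (1): l ∈ P.
(4) (exactly one): n ∉ P.
(7): l ∉ V.
Suppose k ∉ V: no assignment then satisfies all the clues, so k ∈ V.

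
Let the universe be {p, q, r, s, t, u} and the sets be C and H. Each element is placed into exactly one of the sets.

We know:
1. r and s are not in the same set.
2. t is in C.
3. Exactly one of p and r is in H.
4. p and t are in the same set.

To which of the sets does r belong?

From (2): t ∈ C.
(4): p matches t: p ∈ C.
(3) (exactly one): r ∈ H.
(1): s ∉ H.
Only one set left: s ∈ C.

r: H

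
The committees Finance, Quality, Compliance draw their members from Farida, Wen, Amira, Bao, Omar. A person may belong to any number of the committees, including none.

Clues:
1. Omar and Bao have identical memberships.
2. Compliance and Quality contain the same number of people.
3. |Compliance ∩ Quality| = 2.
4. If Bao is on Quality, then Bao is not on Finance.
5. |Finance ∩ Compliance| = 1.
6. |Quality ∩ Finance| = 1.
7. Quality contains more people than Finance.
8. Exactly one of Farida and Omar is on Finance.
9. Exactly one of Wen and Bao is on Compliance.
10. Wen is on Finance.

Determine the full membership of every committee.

Finance = {Farida, Wen}; Quality = {Bao, Omar, Wen}; Compliance = {Bao, Farida, Omar}

From (10): Wen ∈ Finance.
Suppose Farida ∉ Finance: no assignment then satisfies all the clues, so Farida ∈ Finance.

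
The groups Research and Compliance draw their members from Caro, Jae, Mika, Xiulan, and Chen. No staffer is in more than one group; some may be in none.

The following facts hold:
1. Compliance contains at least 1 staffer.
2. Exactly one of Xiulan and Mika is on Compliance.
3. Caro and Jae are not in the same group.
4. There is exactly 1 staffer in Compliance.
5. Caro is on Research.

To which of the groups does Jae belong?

From (5): Caro ∈ Research.
(3): Jae ∉ Research.
Suppose Jae ∈ Compliance: no assignment then satisfies all the clues, so Jae ∉ Compliance.

Jae: none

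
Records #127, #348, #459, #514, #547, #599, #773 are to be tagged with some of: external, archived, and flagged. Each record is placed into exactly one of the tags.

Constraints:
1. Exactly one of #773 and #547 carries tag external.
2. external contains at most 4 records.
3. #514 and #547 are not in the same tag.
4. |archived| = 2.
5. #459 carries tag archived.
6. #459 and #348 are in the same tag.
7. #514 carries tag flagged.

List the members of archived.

archived = {#348, #459}

From (5): #459 ∈ archived.
From (7): #514 ∈ flagged.
(3): #547 ∉ flagged.
(6): #348 matches #459: #348 ∉ external.
(6): #348 matches #459: #348 ∈ archived.
(4): archived already has 2, so the rest are out.
Only one tag left: #547 ∈ external.
(1) (exactly one): #773 ∉ external.
Only one tag left: #773 ∈ flagged.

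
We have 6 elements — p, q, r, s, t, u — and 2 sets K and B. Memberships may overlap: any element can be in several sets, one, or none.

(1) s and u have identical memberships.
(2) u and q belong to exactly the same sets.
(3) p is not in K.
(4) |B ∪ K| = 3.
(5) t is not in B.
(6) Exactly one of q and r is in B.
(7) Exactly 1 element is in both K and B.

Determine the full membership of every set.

K = {r, t}; B = {p, r}

From (3): p ∉ K.
From (5): t ∉ B.
Suppose p ∉ B: no assignment then satisfies all the clues, so p ∈ B.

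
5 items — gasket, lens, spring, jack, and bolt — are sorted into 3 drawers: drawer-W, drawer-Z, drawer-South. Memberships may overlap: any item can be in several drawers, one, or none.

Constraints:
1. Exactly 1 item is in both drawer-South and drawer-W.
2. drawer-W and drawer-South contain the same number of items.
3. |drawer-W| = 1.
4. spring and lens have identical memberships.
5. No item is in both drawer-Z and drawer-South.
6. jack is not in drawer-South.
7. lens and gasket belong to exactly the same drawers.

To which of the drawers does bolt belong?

bolt: drawer-South, drawer-W

From (6): jack ∉ drawer-South.
Suppose bolt ∉ drawer-W: no assignment then satisfies all the clues, so bolt ∈ drawer-W.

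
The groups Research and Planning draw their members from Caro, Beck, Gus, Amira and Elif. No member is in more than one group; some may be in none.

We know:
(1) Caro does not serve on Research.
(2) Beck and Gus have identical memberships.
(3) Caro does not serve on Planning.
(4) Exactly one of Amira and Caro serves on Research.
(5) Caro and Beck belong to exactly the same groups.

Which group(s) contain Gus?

From (1): Caro ∉ Research.
From (3): Caro ∉ Planning.
(4) (exactly one): Amira ∈ Research.
(5): Beck matches Caro: Beck ∉ Research.
(5): Beck matches Caro: Beck ∉ Planning.
(2): Gus matches Beck: Gus ∉ Research.
(2): Gus matches Beck: Gus ∉ Planning.

Gus: none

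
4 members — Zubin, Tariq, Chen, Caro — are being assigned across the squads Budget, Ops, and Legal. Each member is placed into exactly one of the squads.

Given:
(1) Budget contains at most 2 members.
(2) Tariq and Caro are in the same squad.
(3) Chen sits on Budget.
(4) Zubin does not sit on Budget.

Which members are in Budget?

Budget = {Chen}

From (3): Chen ∈ Budget.
From (4): Zubin ∉ Budget.
Suppose Tariq ∈ Budget: no assignment then satisfies all the clues, so Tariq ∉ Budget.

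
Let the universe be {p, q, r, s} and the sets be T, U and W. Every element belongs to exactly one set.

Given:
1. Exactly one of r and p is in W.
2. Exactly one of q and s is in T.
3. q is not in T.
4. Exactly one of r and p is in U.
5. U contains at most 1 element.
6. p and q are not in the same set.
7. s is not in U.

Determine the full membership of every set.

T = {s}; U = {p}; W = {q, r}

From (3): q ∉ T.
From (7): s ∉ U.
(2) (exactly one): s ∈ T.
Suppose p ∈ T: no assignment then satisfies all the clues, so p ∉ T.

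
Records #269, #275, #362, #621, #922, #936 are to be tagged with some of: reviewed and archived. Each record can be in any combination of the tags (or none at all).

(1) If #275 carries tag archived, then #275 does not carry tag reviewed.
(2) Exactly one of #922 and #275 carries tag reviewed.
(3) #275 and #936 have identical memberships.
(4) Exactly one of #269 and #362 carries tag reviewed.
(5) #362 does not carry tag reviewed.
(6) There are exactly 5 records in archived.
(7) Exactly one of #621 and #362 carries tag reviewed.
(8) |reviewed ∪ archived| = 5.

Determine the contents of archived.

archived = {#269, #275, #621, #922, #936}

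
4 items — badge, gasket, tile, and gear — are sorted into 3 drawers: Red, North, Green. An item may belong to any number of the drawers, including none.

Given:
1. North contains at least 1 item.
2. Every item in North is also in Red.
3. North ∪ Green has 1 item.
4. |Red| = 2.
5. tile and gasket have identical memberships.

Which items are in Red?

Red = {badge, gear}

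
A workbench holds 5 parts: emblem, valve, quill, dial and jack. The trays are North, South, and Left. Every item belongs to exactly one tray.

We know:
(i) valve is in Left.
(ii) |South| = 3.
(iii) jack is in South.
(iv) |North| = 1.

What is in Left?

From (i): valve ∈ Left.
From (iii): jack ∈ South.
Suppose emblem ∈ Left: no assignment then satisfies all the clues, so emblem ∉ Left.

Left = {valve}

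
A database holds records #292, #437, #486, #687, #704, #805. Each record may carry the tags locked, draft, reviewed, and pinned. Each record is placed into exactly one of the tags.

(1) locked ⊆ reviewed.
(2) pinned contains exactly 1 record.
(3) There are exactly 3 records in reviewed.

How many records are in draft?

2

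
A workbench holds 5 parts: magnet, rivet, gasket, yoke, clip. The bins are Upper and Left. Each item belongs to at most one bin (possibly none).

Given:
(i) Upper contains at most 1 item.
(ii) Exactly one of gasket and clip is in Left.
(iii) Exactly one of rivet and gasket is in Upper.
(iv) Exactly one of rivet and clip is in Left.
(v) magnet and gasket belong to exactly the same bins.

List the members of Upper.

Upper = {rivet}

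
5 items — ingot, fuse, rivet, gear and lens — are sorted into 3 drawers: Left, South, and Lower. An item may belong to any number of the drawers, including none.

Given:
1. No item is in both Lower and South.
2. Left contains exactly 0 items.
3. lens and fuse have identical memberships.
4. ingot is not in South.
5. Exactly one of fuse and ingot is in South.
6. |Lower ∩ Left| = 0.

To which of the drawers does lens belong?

lens: South

From (4): ingot ∉ South.
(2): Left already has 0, so the rest are out.
(5) (exactly one): fuse ∈ South.
(1) (disjoint): fuse ∉ Lower.
(3): lens matches fuse: lens ∈ South.
(3): lens matches fuse: lens ∉ Lower.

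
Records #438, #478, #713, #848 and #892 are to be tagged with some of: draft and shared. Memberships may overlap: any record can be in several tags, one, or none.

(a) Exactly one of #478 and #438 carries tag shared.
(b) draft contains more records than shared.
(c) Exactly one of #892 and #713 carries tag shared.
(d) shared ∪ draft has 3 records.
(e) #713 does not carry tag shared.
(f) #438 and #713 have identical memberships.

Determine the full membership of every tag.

draft = {#478, #848, #892}; shared = {#478, #892}

From (e): #713 ∉ shared.
(c) (exactly one): #892 ∈ shared.
(f): #438 matches #713: #438 ∉ shared.
(a) (exactly one): #478 ∈ shared.
Suppose #438 ∈ draft: no assignment then satisfies all the clues, so #438 ∉ draft.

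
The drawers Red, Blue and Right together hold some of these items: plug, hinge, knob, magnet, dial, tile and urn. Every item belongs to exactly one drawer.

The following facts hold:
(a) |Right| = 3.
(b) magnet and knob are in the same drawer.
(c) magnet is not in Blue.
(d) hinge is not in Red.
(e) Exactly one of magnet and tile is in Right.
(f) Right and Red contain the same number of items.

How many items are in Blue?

1

From (c): magnet ∉ Blue.
From (d): hinge ∉ Red.
(b): knob matches magnet: knob ∉ Blue.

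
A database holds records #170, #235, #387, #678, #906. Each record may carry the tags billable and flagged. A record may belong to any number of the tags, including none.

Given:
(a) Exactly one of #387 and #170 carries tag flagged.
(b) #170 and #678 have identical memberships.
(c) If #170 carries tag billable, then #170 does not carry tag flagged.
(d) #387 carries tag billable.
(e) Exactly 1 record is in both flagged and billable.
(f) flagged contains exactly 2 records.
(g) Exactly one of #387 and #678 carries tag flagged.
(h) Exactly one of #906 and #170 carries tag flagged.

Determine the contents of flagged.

flagged = {#387, #906}

From (d): #387 ∈ billable.
Suppose #170 ∈ flagged: no assignment then satisfies all the clues, so #170 ∉ flagged.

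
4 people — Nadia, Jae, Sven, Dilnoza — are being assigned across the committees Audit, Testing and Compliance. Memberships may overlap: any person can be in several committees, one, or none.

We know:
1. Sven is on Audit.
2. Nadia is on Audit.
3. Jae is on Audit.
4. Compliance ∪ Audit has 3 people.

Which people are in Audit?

Audit = {Jae, Nadia, Sven}

From (1): Sven ∈ Audit.
From (2): Nadia ∈ Audit.
From (3): Jae ∈ Audit.
Suppose Dilnoza ∈ Audit: no assignment then satisfies all the clues, so Dilnoza ∉ Audit.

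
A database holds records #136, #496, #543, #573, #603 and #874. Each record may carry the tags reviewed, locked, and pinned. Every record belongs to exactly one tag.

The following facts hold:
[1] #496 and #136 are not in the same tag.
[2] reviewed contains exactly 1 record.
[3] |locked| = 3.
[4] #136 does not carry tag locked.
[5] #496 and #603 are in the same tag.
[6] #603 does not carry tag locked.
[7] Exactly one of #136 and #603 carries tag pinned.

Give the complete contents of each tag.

reviewed = {#136}; locked = {#543, #573, #874}; pinned = {#496, #603}

From (4): #136 ∉ locked.
From (6): #603 ∉ locked.
(5): #496 matches #603: #496 ∉ locked.
(3): only 3 candidates remain for locked, so all are in.
Suppose #136 ∉ reviewed: no assignment then satisfies all the clues, so #136 ∈ reviewed.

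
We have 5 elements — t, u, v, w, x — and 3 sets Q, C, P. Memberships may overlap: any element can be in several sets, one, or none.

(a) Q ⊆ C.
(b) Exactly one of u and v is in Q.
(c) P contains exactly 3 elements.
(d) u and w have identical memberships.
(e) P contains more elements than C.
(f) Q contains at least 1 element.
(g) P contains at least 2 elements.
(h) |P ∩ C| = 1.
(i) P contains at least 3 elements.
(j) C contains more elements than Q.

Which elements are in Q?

Q = {v}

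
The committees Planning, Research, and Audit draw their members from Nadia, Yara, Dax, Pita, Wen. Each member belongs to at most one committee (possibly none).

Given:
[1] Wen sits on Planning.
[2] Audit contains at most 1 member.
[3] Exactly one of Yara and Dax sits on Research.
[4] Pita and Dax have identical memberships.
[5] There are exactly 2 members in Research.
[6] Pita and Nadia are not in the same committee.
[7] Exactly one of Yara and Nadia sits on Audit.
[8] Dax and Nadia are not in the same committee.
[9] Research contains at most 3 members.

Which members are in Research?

From (1): Wen ∈ Planning.
Suppose Nadia ∈ Research: no assignment then satisfies all the clues, so Nadia ∉ Research.

Research = {Dax, Pita}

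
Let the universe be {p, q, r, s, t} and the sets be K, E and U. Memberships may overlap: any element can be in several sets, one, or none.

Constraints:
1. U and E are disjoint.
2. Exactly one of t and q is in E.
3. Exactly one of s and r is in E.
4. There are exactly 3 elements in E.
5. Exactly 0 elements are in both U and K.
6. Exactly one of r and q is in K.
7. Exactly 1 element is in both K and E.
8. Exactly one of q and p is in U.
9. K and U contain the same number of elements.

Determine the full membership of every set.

K = {r}; E = {p, r, t}; U = {q}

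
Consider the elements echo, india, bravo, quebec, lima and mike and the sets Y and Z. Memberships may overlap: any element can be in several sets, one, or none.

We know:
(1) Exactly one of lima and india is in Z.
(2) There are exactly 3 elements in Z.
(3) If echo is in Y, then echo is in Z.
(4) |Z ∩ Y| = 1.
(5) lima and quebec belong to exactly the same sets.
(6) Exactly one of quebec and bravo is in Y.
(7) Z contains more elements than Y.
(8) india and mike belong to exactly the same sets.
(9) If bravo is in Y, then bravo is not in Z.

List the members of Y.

Y = {bravo, echo}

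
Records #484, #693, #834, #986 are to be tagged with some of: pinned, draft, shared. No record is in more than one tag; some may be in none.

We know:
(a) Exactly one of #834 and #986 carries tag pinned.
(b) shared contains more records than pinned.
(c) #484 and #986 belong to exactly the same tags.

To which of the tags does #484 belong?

#484: shared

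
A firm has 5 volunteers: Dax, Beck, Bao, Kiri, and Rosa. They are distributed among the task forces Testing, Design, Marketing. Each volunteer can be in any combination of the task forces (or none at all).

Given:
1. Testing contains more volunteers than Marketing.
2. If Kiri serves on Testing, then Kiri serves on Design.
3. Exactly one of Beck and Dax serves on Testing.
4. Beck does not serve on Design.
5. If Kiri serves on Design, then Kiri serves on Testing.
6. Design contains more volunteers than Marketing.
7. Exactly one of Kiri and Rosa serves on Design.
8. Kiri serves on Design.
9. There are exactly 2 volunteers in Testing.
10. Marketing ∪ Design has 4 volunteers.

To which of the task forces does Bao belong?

Bao: Design

From (4): Beck ∉ Design.
From (8): Kiri ∈ Design.
(5): Kiri ∈ Testing.
(7) (exactly one): Rosa ∉ Design.
Suppose Bao ∈ Testing: no assignment then satisfies all the clues, so Bao ∉ Testing.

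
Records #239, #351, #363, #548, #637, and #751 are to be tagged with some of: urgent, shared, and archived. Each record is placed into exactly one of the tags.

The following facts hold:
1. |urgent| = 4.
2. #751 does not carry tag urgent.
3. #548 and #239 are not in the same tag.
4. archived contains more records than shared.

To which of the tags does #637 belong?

From (2): #751 ∉ urgent.
Suppose #637 ∉ urgent: no assignment then satisfies all the clues, so #637 ∈ urgent.

#637: urgent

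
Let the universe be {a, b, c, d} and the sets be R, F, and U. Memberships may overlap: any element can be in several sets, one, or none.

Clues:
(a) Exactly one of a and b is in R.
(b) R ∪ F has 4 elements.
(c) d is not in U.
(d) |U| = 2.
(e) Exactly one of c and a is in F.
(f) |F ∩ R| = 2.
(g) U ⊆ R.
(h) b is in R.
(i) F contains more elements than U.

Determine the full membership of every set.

From (c): d ∉ U.
From (h): b ∈ R.
(a) (exactly one): a ∉ R.
(g) contrapositive: a ∉ U.
(d): only 2 candidates remain for U, so all are in.
(g) with c ∈ U: c ∈ R.
Suppose a ∉ F: no assignment then satisfies all the clues, so a ∈ F.

R = {b, c, d}; F = {a, b, d}; U = {b, c}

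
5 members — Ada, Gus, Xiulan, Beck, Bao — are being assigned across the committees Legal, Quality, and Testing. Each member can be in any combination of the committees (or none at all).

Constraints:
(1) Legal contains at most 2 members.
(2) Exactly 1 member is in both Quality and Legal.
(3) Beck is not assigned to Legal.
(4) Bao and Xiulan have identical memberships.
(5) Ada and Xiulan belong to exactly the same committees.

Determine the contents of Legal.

Legal = {Gus}

From (3): Beck ∉ Legal.
Suppose Ada ∈ Legal: no assignment then satisfies all the clues, so Ada ∉ Legal.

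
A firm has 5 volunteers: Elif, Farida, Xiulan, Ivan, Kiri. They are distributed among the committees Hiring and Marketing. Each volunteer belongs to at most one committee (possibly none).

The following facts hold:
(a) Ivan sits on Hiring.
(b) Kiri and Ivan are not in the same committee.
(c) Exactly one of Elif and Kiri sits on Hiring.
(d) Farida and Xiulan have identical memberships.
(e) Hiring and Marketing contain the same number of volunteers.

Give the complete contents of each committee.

Hiring = {Elif, Ivan}; Marketing = {Farida, Xiulan}

From (a): Ivan ∈ Hiring.
(b): Kiri ∉ Hiring.
(c) (exactly one): Elif ∈ Hiring.
Suppose Farida ∈ Hiring: no assignment then satisfies all the clues, so Farida ∉ Hiring.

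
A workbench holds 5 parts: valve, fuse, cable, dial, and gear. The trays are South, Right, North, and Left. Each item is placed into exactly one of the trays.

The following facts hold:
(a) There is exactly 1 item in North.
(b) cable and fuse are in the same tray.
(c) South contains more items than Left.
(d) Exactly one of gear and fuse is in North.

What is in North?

North = {gear}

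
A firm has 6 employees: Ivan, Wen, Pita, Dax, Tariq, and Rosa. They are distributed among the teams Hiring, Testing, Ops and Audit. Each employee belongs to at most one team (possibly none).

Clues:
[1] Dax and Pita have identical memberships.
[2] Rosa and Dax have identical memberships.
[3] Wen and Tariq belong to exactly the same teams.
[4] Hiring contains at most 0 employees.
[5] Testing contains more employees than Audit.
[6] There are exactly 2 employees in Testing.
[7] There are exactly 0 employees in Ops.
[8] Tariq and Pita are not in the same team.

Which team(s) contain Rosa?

Rosa: none

(4): Hiring already has 0, so the rest are out.
(7): Ops already has 0, so the rest are out.
Suppose Rosa ∈ Testing: no assignment then satisfies all the clues, so Rosa ∉ Testing.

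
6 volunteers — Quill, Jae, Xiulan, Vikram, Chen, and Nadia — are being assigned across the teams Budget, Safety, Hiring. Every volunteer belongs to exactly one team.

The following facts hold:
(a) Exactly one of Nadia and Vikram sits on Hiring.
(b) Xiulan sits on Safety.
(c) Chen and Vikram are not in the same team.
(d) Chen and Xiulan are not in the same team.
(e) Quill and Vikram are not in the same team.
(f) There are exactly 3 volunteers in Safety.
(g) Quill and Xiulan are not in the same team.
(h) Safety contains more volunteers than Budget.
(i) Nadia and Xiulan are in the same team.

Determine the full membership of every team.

Budget = {Chen, Quill}; Safety = {Jae, Nadia, Xiulan}; Hiring = {Vikram}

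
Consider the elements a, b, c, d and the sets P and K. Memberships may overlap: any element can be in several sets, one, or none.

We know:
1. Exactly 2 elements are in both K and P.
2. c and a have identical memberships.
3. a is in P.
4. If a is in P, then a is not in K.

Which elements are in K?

K = {b, d}

From (3): a ∈ P.
(2): c matches a: c ∈ P.
(4): a ∉ K.
(2): c matches a: c ∉ K.
Suppose b ∉ K: no assignment then satisfies all the clues, so b ∈ K.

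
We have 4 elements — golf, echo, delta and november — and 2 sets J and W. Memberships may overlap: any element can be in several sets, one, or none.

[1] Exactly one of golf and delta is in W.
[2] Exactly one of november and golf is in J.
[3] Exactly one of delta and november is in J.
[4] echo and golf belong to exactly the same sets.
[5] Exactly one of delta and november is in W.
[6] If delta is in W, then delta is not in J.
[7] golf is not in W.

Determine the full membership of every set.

J = {november}; W = {delta}

From (7): golf ∉ W.
(1) (exactly one): delta ∈ W.
(4): echo matches golf: echo ∉ W.
(5) (exactly one): november ∉ W.
(6): delta ∉ J.
(3) (exactly one): november ∈ J.
(2) (exactly one): golf ∉ J.
(4): echo matches golf: echo ∉ J.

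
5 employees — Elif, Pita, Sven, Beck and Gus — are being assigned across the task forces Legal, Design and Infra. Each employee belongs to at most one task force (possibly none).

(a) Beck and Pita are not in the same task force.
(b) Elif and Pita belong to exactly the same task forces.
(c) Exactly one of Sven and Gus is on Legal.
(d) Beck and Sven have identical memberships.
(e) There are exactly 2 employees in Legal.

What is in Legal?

Legal = {Beck, Sven}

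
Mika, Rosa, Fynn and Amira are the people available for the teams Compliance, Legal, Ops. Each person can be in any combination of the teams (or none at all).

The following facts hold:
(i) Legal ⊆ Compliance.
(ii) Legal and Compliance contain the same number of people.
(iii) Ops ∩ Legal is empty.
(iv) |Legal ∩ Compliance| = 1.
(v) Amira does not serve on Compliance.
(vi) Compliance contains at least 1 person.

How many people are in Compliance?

1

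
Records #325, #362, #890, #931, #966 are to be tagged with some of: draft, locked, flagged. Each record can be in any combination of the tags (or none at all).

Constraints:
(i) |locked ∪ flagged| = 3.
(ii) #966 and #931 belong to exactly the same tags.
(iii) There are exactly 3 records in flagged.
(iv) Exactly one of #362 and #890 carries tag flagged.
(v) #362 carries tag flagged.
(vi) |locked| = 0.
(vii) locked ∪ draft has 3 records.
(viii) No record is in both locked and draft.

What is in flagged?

flagged = {#362, #931, #966}

From (v): #362 ∈ flagged.
(iv) (exactly one): #890 ∉ flagged.
(vi): locked already has 0, so the rest are out.
Suppose #325 ∈ flagged: no assignment then satisfies all the clues, so #325 ∉ flagged.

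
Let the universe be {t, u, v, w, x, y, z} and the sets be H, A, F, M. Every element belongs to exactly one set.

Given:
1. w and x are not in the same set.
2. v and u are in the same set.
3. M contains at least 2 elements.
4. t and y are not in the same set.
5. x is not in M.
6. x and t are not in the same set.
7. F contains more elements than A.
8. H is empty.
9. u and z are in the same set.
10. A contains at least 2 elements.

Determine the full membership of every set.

From (5): x ∉ M.
(8): H already has 0, so the rest are out.
Suppose t ∈ A: no assignment then satisfies all the clues, so t ∉ A.

H = {}; A = {x, y}; F = {u, v, z}; M = {t, w}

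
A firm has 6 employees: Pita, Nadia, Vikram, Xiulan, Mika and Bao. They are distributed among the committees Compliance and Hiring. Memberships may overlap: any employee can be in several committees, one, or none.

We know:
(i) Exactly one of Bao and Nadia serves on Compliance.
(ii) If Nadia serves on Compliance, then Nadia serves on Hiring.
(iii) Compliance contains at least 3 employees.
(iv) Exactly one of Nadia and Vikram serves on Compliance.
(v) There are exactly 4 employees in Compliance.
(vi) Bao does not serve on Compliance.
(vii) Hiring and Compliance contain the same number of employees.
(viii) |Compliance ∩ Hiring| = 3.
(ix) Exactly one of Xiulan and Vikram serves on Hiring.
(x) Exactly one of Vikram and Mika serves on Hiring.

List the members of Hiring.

Hiring = {Bao, Mika, Nadia, Xiulan}

From (vi): Bao ∉ Compliance.
(i) (exactly one): Nadia ∈ Compliance.
(ii): Nadia ∈ Hiring.
(iv) (exactly one): Vikram ∉ Compliance.
(v): only 4 candidates remain for Compliance, so all are in.
Suppose Pita ∈ Hiring: no assignment then satisfies all the clues, so Pita ∉ Hiring.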